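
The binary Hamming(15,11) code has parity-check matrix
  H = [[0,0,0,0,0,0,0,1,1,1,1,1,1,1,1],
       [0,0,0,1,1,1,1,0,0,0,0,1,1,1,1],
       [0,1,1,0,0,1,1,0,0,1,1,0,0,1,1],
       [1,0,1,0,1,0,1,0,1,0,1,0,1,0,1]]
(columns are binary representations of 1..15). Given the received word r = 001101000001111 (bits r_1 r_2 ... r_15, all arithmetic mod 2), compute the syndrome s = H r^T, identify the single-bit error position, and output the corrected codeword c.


s = (0, 0, 0, 1)^T, error position = 1, corrected codeword c = 101101000001111

Compute s = H r^T mod 2 one row at a time:
  s_1 = 0 + 0 + 0 + 0 + 1 + 1 + 1 + 1 = 4 ≡ 0 (mod 2).
  s_2 = 1 + 0 + 1 + 0 + 1 + 1 + 1 + 1 = 6 ≡ 0 (mod 2).
  s_3 = 0 + 1 + 1 + 0 + 0 + 0 + 1 + 1 = 4 ≡ 0 (mod 2).
  s_4 = 0 + 1 + 0 + 0 + 0 + 0 + 1 + 1 = 3 ≡ 1 (mod 2).
s = (0, 0, 0, 1)^T — this equals column 1 of H (binary 0001), so error is at position 1.
Correct: flip bit 1 of r = 001101000001111 to get c = 101101000001111.


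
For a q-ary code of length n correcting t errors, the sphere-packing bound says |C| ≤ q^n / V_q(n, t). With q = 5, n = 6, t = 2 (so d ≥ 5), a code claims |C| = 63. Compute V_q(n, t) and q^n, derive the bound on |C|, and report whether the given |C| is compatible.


V_q(n, t) = 265, q^n = 15625, Hamming bound = 58, |C| = 63 > bound (violated).

Step 1: Compute V_q(n, t) = Σ_{j=0}^2 C(n, j) (q−1)^j.
  j = 0: C(6,0)·(4)^0 = 1·1 = 1.
  j = 1: C(6,1)·(4)^1 = 6·4 = 24.
  j = 2: C(6,2)·(4)^2 = 15·16 = 240.
  V_q(n, t) = 1 + 24 + 240 = 265.
Step 2: q^n = 5^6 = 15625.
Step 3: Hamming bound ⌊q^n / V_q(n,t)⌋ = ⌊15625/265⌋ = 58.
Step 4: Compare |C| = 63 to 58: violated.
The claimed |C| lies above the Hamming bound, so no 5-ary code of length 6 with d ≥ 5 can have 63 codewords.


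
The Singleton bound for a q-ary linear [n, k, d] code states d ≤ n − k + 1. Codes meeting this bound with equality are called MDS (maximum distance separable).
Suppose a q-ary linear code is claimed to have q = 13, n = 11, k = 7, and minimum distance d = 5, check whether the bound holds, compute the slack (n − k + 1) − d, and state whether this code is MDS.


Singleton RHS = n − k + 1 = 5, slack = 0, bound satisfied, MDS.

Singleton bound: d ≤ n − k + 1.
Here n = 11, k = 7, so n − k + 1 = 5.
Given d = 5, check d ≤ 5: YES.
Slack = (n − k + 1) − d = 0.
The code is MDS (slack = 0).
Description: the claimed parameters are [11, 7, 5]_13; such a code would be MDS (meets Singleton bound).


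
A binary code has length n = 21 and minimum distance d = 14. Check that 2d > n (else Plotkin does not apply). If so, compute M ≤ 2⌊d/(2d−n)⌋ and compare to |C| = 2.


Plotkin bound M ≤ 4; given |C| = 2 ≤ bound (satisfied).

Check applicability: 2d = 28, n = 21.
2d − n = 7 > 0, so Plotkin applies.
Compute d/(2d−n) = 14/7 ≈ 2.0000.
⌊d/(2d−n)⌋ = 2.
Plotkin bound: M ≤ 2·2 = 4.
Given |C| = 2, check: satisfied.
This |C| is below the Plotkin bound.


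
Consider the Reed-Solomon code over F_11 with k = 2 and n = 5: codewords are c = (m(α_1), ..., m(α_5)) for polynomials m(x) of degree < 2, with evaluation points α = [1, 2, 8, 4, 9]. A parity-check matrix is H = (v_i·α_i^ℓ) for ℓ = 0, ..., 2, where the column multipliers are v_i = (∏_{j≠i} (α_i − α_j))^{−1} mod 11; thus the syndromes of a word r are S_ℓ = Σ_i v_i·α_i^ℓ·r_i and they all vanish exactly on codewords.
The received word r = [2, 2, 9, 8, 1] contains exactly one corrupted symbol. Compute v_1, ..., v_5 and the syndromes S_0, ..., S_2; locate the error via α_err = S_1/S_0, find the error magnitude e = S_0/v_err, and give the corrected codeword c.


S = (1, 1, 1), error at position 1, error magnitude e = 3, c = [10, 2, 9, 8, 1].

Step 1: column multipliers v_i = (∏_{j≠i}(α_i − α_j))^{−1} mod 11.
  i = 1 (α = 1): (1−2)(1−8)(1−4)(1−9) = (−1)·(−7)·(−3)·(−8) = 168 ≡ 3, so v_1 = 3^{−1} = 4 (mod 11).
  i = 2 (α = 2): (2−1)(2−8)(2−4)(2−9) = 1·(−6)·(−2)·(−7) = −84 ≡ 4, so v_2 = 4^{−1} = 3 (mod 11).
  i = 3 (α = 8): (8−1)(8−2)(8−4)(8−9) = 7·6·4·(−1) = −168 ≡ 8, so v_3 = 8^{−1} = 7 (mod 11).
  i = 4 (α = 4): (4−1)(4−2)(4−8)(4−9) = 3·2·(−4)·(−5) = 120 ≡ 10, so v_4 = 10^{−1} = 10 (mod 11).
  i = 5 (α = 9): (9−1)(9−2)(9−8)(9−4) = 8·7·1·5 = 280 ≡ 5, so v_5 = 5^{−1} = 9 (mod 11).
  v = [4, 3, 7, 10, 9].
Step 2: syndromes of r = [2, 2, 9, 8, 1] (all sums mod 11).
  S_0 = Σ v_i r_i = 4·2 + 3·2 + 7·9 + 10·8 + 9·1 = 166 ≡ 1.
  S_1 = Σ v_i α_i r_i = 4·1·2 + 3·2·2 + 7·8·9 + 10·4·8 + 9·9·1 = 925 ≡ 1.
  α_i^2 mod 11 = [1, 4, 9, 5, 4].
  S_2 = Σ v_i α_i^2 r_i = 4·1·2 + 3·4·2 + 7·9·9 + 10·5·8 + 9·4·1 = 1035 ≡ 1.
  S = (1, 1, 1) ≠ 0, so r is not a codeword (an error is present).
Step 3: locate the error. For a single error e at position i, S_ℓ = v_i·e·α_i^ℓ, so α_err = S_1/S_0.
  S_0^{−1} = 1^{−1} = 1 (mod 11), so α_err = 1·1 = 1 ≡ 1 = α_1. Error position i = 1.
  Consistency check: S_2/S_1 = 1·1 = 1 ≡ 1 = α_err ✓ (single-error assumption holds).
Step 4: error magnitude e = S_0/v_1 = S_0·∏_{j≠1}(α_1 − α_j) = 1·3 = 3 ≡ 3 (mod 11).
Step 5: correct position 1: c_1 = r_1 − e = 2 − 3 ≡ 10 (mod 11). Hence c = [10, 2, 9, 8, 1].
  Check: interpolating c through the α_i gives m(x) = 7 + 3·x (degree < 2) with m(α_i) = c_i for every i, so c is indeed a codeword.


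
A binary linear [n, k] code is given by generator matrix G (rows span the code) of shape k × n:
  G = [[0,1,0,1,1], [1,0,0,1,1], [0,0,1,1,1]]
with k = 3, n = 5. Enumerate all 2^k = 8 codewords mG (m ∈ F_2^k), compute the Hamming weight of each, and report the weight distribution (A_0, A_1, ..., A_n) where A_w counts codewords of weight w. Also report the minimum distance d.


Weight distribution: A_0 = 1, A_2 = 3, A_3 = 3, A_5 = 1. Minimum distance d = 2.

Enumerate all 2^3 = 8 messages m ∈ F_2^3.
For each, compute codeword c = mG in F_2^5, then tally its weight.
  m = 000 → c = 00000, weight = 0.
  m = 100 → c = 01011, weight = 3.
  m = 010 → c = 10011, weight = 3.
  m = 110 → c = 11000, weight = 2.
  m = 001 → c = 00111, weight = 3.
  m = 101 → c = 01100, weight = 2.
  m = 011 → c = 10100, weight = 2.
  m = 111 → c = 11111, weight = 5.
Tally weights:
  weight 0: 1 codewords.
  weight 2: 3 codewords.
  weight 3: 3 codewords.
  weight 5: 1 codewords.
Minimum distance d = smallest w > 0 with A_w > 0 = 2.
Sanity: Σ A_w = 8 = 2^3 = 8 ✓.


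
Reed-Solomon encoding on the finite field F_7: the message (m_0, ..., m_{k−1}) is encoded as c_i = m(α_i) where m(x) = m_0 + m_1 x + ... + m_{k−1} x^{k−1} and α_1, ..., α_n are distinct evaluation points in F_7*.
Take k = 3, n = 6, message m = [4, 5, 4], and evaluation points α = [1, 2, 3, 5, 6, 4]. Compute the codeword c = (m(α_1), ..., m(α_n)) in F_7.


c = [6, 2, 6, 3, 3, 4]

Message polynomial: m(x) = 4 + 5·x + 4·x^2 (mod 7).
For each evaluation point α_i, compute m(α_i) mod 7:
  α_1 = 1: Horner steps 4 → 2 → 6, so m(1) = 6.
  α_2 = 2: Horner steps 4 → 6 → 2, so m(2) = 2.
  α_3 = 3: Horner steps 4 → 3 → 6, so m(3) = 6.
  α_4 = 5: Horner steps 4 → 4 → 3, so m(5) = 3.
  α_5 = 6: Horner steps 4 → 1 → 3, so m(6) = 3.
  α_6 = 4: Horner steps 4 → 0 → 4, so m(4) = 4.
Codeword c = [6, 2, 6, 3, 3, 4] ∈ F_7^6.


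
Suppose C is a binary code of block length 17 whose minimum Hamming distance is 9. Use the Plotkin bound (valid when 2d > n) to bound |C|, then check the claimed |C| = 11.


Plotkin bound M ≤ 18; given |C| = 11 ≤ bound (satisfied).

Check applicability: 2d = 18, n = 17.
2d − n = 1 > 0, so Plotkin applies.
Compute d/(2d−n) = 9/1 ≈ 9.0000.
⌊d/(2d−n)⌋ = 9.
Plotkin bound: M ≤ 2·9 = 18.
Given |C| = 11, check: satisfied.
This |C| is below the Plotkin bound.


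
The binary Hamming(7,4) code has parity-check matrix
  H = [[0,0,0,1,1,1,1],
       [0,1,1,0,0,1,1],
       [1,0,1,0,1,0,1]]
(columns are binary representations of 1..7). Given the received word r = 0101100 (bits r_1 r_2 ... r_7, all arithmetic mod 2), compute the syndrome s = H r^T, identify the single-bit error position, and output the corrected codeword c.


s = (0, 1, 1)^T, error position = 3, corrected codeword c = 0111100

Compute s = H r^T mod 2 one row at a time:
  s_1 = 1 + 1 + 0 + 0 = 2 ≡ 0 (mod 2).
  s_2 = 1 + 0 + 0 + 0 = 1 ≡ 1 (mod 2).
  s_3 = 0 + 0 + 1 + 0 = 1 ≡ 1 (mod 2).
s = (0, 1, 1)^T — this equals column 3 of H (binary 011), so error is at position 3.
Correct: flip bit 3 of r = 0101100 to get c = 0111100.


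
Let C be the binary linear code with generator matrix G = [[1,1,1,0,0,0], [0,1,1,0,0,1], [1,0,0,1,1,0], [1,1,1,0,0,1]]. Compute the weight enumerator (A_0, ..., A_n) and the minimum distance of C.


Weight distribution: A_0 = 1, A_1 = 2, A_2 = 3, A_3 = 4, A_4 = 3, A_5 = 2, A_6 = 1. Minimum distance d = 1.

Enumerate all 2^4 = 16 messages m ∈ F_2^4.
For each, compute codeword c = mG in F_2^6, then tally its weight.
  m = 0000 → c = 000000, weight = 0.
  m = 1000 → c = 111000, weight = 3.
  m = 0100 → c = 011001, weight = 3.
  m = 1100 → c = 100001, weight = 2.
  m = 0010 → c = 100110, weight = 3.
  m = 1010 → c = 011110, weight = 4.
  m = 0110 → c = 111111, weight = 6.
  m = 1110 → c = 000111, weight = 3.
  m = 0001 → c = 111001, weight = 4.
  m = 1001 → c = 000001, weight = 1.
  m = 0101 → c = 100000, weight = 1.
  m = 1101 → c = 011000, weight = 2.
  m = 0011 → c = 011111, weight = 5.
  m = 1011 → c = 100111, weight = 4.
  m = 0111 → c = 000110, weight = 2.
  m = 1111 → c = 111110, weight = 5.
Tally weights:
  weight 0: 1 codewords.
  weight 1: 2 codewords.
  weight 2: 3 codewords.
  weight 3: 4 codewords.
  weight 4: 3 codewords.
  weight 5: 2 codewords.
  weight 6: 1 codewords.
Minimum distance d = smallest w > 0 with A_w > 0 = 1.
Sanity: Σ A_w = 16 = 2^4 = 16 ✓.


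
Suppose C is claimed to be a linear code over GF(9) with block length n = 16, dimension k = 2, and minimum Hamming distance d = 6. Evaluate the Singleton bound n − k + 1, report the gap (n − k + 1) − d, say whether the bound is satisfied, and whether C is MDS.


Singleton RHS = n − k + 1 = 15, slack = 9, bound satisfied, not MDS.

Singleton bound: d ≤ n − k + 1.
Here n = 16, k = 2, so n − k + 1 = 15.
Given d = 6, check d ≤ 15: YES.
Slack = (n − k + 1) − d = 9.
The code is NOT MDS (slack = 9 > 0).
Description: the claimed parameters are [16, 2, 6]_9; such a code would be non-MDS.


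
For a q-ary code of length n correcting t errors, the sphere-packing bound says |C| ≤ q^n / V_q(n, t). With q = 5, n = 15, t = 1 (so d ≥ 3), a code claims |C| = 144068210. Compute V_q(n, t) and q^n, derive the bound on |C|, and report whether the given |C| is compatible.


V_q(n, t) = 61, q^n = 30517578125, Hamming bound = 500288165, |C| = 144068210 ≤ bound (satisfied).

Step 1: Compute V_q(n, t) = Σ_{j=0}^1 C(n, j) (q−1)^j.
  j = 0: C(15,0)·(4)^0 = 1·1 = 1.
  j = 1: C(15,1)·(4)^1 = 15·4 = 60.
  V_q(n, t) = 1 + 60 = 61.
Step 2: q^n = 5^15 = 30517578125.
Step 3: Hamming bound ⌊q^n / V_q(n,t)⌋ = ⌊30517578125/61⌋ = 500288165.
Step 4: Compare |C| = 144068210 to 500288165: satisfied.
The claimed |C| lies below the Hamming bound.


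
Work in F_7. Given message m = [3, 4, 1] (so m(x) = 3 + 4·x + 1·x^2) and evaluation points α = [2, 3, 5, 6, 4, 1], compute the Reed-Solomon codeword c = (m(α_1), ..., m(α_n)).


c = [1, 3, 6, 0, 0, 1]

Message polynomial: m(x) = 3 + 4·x + 1·x^2 (mod 7).
For each evaluation point α_i, compute m(α_i) mod 7:
  α_1 = 2: Horner steps 1 → 6 → 1, so m(2) = 1.
  α_2 = 3: Horner steps 1 → 0 → 3, so m(3) = 3.
  α_3 = 5: Horner steps 1 → 2 → 6, so m(5) = 6.
  α_4 = 6: Horner steps 1 → 3 → 0, so m(6) = 0.
  α_5 = 4: Horner steps 1 → 1 → 0, so m(4) = 0.
  α_6 = 1: Horner steps 1 → 5 → 1, so m(1) = 1.
Codeword c = [1, 3, 6, 0, 0, 1] ∈ F_7^6.


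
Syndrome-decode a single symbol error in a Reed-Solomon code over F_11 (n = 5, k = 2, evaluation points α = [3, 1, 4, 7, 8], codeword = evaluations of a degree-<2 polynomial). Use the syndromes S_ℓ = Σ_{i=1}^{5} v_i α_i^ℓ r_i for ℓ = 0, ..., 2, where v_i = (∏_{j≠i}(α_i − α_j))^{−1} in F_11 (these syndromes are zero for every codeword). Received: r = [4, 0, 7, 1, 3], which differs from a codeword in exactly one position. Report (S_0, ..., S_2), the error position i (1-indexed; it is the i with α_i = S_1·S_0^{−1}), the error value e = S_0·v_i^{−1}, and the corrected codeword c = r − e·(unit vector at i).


S = (4, 5, 9), error at position 3, error magnitude e = 1, c = [4, 0, 6, 1, 3].

Step 1: column multipliers v_i = (∏_{j≠i}(α_i − α_j))^{−1} mod 11.
  i = 1 (α = 3): (3−1)(3−4)(3−7)(3−8) = 2·(−1)·(−4)·(−5) = −40 ≡ 4, so v_1 = 4^{−1} = 3 (mod 11).
  i = 2 (α = 1): (1−3)(1−4)(1−7)(1−8) = (−2)·(−3)·(−6)·(−7) = 252 ≡ 10, so v_2 = 10^{−1} = 10 (mod 11).
  i = 3 (α = 4): (4−3)(4−1)(4−7)(4−8) = 1·3·(−3)·(−4) = 36 ≡ 3, so v_3 = 3^{−1} = 4 (mod 11).
  i = 4 (α = 7): (7−3)(7−1)(7−4)(7−8) = 4·6·3·(−1) = −72 ≡ 5, so v_4 = 5^{−1} = 9 (mod 11).
  i = 5 (α = 8): (8−3)(8−1)(8−4)(8−7) = 5·7·4·1 = 140 ≡ 8, so v_5 = 8^{−1} = 7 (mod 11).
  v = [3, 10, 4, 9, 7].
Step 2: syndromes of r = [4, 0, 7, 1, 3] (all sums mod 11).
  S_0 = Σ v_i r_i = 3·4 + 10·0 + 4·7 + 9·1 + 7·3 = 70 ≡ 4.
  S_1 = Σ v_i α_i r_i = 3·3·4 + 10·1·0 + 4·4·7 + 9·7·1 + 7·8·3 = 379 ≡ 5.
  α_i^2 mod 11 = [9, 1, 5, 5, 9].
  S_2 = Σ v_i α_i^2 r_i = 3·9·4 + 10·1·0 + 4·5·7 + 9·5·1 + 7·9·3 = 482 ≡ 9.
  S = (4, 5, 9) ≠ 0, so r is not a codeword (an error is present).
Step 3: locate the error. For a single error e at position i, S_ℓ = v_i·e·α_i^ℓ, so α_err = S_1/S_0.
  S_0^{−1} = 4^{−1} = 3 (mod 11), so α_err = 5·3 = 15 ≡ 4 = α_3. Error position i = 3.
  Consistency check: S_2/S_1 = 9·9 = 81 ≡ 4 = α_err ✓ (single-error assumption holds).
Step 4: error magnitude e = S_0/v_3 = S_0·∏_{j≠3}(α_3 − α_j) = 4·3 = 12 ≡ 1 (mod 11).
Step 5: correct position 3: c_3 = r_3 − e = 7 − 1 ≡ 6 (mod 11). Hence c = [4, 0, 6, 1, 3].
  Check: interpolating c through the α_i gives m(x) = 9 + 2·x (degree < 2) with m(α_i) = c_i for every i, so c is indeed a codeword.


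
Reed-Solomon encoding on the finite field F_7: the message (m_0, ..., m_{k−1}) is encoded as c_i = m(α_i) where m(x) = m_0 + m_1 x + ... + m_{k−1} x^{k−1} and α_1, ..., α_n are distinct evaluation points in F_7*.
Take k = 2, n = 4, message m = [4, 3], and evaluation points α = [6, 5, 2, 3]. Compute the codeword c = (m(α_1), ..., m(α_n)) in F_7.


c = [1, 5, 3, 6]

Message polynomial: m(x) = 4 + 3·x (mod 7).
For each evaluation point α_i, compute m(α_i) mod 7:
  α_1 = 6: Horner steps 3 → 1, so m(6) = 1.
  α_2 = 5: Horner steps 3 → 5, so m(5) = 5.
  α_3 = 2: Horner steps 3 → 3, so m(2) = 3.
  α_4 = 3: Horner steps 3 → 6, so m(3) = 6.
Codeword c = [1, 5, 3, 6] ∈ F_7^4.


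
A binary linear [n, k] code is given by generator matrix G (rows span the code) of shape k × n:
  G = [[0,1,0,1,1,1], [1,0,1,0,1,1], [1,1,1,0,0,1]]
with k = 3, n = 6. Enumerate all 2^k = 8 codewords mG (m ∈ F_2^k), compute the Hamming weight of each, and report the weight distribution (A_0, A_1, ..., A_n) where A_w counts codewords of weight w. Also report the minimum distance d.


Weight distribution: A_0 = 1, A_2 = 2, A_4 = 5. Minimum distance d = 2.

Enumerate all 2^3 = 8 messages m ∈ F_2^3.
For each, compute codeword c = mG in F_2^6, then tally its weight.
  m = 000 → c = 000000, weight = 0.
  m = 100 → c = 010111, weight = 4.
  m = 010 → c = 101011, weight = 4.
  m = 110 → c = 111100, weight = 4.
  m = 001 → c = 111001, weight = 4.
  m = 101 → c = 101110, weight = 4.
  m = 011 → c = 010010, weight = 2.
  m = 111 → c = 000101, weight = 2.
Tally weights:
  weight 0: 1 codewords.
  weight 2: 2 codewords.
  weight 4: 5 codewords.
Minimum distance d = smallest w > 0 with A_w > 0 = 2.
Sanity: Σ A_w = 8 = 2^3 = 8 ✓.


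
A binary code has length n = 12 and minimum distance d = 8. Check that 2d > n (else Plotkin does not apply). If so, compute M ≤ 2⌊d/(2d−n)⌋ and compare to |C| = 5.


Plotkin bound M ≤ 4; given |C| = 5 > bound (violated).

Check applicability: 2d = 16, n = 12.
2d − n = 4 > 0, so Plotkin applies.
Compute d/(2d−n) = 8/4 ≈ 2.0000.
⌊d/(2d−n)⌋ = 2.
Plotkin bound: M ≤ 2·2 = 4.
Given |C| = 5, check: VIOLATED.
This |C| is above the Plotkin bound, so no binary code with n = 12, d = 8 and 5 codewords exists.


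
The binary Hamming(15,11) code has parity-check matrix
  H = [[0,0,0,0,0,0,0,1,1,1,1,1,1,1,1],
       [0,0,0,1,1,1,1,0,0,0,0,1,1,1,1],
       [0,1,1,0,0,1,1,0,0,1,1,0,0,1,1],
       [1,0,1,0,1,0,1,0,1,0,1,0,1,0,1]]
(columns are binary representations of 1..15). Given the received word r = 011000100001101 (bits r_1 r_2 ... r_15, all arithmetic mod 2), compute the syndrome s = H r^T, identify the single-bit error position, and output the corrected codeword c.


s = (1, 0, 0, 0)^T, error position = 8, corrected codeword c = 011000110001101

Compute s = H r^T mod 2 one row at a time:
  s_1 = 0 + 0 + 0 + 0 + 1 + 1 + 0 + 1 = 3 ≡ 1 (mod 2).
  s_2 = 0 + 0 + 0 + 1 + 1 + 1 + 0 + 1 = 4 ≡ 0 (mod 2).
  s_3 = 1 + 1 + 0 + 1 + 0 + 0 + 0 + 1 = 4 ≡ 0 (mod 2).
  s_4 = 0 + 1 + 0 + 1 + 0 + 0 + 1 + 1 = 4 ≡ 0 (mod 2).
s = (1, 0, 0, 0)^T — this equals column 8 of H (binary 1000), so error is at position 8.
Correct: flip bit 8 of r = 011000100001101 to get c = 011000110001101.


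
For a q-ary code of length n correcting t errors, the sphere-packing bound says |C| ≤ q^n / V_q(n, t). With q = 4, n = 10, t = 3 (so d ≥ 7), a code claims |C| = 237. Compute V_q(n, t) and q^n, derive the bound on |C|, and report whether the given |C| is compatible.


V_q(n, t) = 3676, q^n = 1048576, Hamming bound = 285, |C| = 237 ≤ bound (satisfied).

Step 1: Compute V_q(n, t) = Σ_{j=0}^3 C(n, j) (q−1)^j.
  j = 0: C(10,0)·(3)^0 = 1·1 = 1.
  j = 1: C(10,1)·(3)^1 = 10·3 = 30.
  j = 2: C(10,2)·(3)^2 = 45·9 = 405.
  j = 3: C(10,3)·(3)^3 = 120·27 = 3240.
  V_q(n, t) = 1 + 30 + 405 + 3240 = 3676.
Step 2: q^n = 4^10 = 1048576.
Step 3: Hamming bound ⌊q^n / V_q(n,t)⌋ = ⌊1048576/3676⌋ = 285.
Step 4: Compare |C| = 237 to 285: satisfied.
The claimed |C| lies below the Hamming bound.


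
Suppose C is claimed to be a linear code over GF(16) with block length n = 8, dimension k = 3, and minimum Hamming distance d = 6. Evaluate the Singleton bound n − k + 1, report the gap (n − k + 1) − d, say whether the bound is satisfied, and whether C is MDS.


Singleton RHS = n − k + 1 = 6, slack = 0, bound satisfied, MDS.

Singleton bound: d ≤ n − k + 1.
Here n = 8, k = 3, so n − k + 1 = 6.
Given d = 6, check d ≤ 6: YES.
Slack = (n − k + 1) − d = 0.
The code is MDS (slack = 0).
Description: the claimed parameters are [8, 3, 6]_16; such a code would be MDS (meets Singleton bound).


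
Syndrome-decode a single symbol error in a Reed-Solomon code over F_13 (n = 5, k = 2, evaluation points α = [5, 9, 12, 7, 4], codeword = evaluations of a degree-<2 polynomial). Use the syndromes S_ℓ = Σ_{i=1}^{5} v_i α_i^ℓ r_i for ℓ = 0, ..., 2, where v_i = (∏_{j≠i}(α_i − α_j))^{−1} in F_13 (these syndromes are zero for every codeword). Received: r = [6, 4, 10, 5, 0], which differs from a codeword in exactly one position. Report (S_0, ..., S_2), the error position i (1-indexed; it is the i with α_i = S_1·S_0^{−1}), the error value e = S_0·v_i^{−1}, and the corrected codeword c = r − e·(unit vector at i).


S = (5, 8, 5), error at position 3, error magnitude e = 1, c = [6, 4, 9, 5, 0].

Step 1: column multipliers v_i = (∏_{j≠i}(α_i − α_j))^{−1} mod 13.
  i = 1 (α = 5): (5−9)(5−12)(5−7)(5−4) = (−4)·(−7)·(−2)·1 = −56 ≡ 9, so v_1 = 9^{−1} = 3 (mod 13).
  i = 2 (α = 9): (9−5)(9−12)(9−7)(9−4) = 4·(−3)·2·5 = −120 ≡ 10, so v_2 = 10^{−1} = 4 (mod 13).
  i = 3 (α = 12): (12−5)(12−9)(12−7)(12−4) = 7·3·5·8 = 840 ≡ 8, so v_3 = 8^{−1} = 5 (mod 13).
  i = 4 (α = 7): (7−5)(7−9)(7−12)(7−4) = 2·(−2)·(−5)·3 = 60 ≡ 8, so v_4 = 8^{−1} = 5 (mod 13).
  i = 5 (α = 4): (4−5)(4−9)(4−12)(4−7) = (−1)·(−5)·(−8)·(−3) = 120 ≡ 3, so v_5 = 3^{−1} = 9 (mod 13).
  v = [3, 4, 5, 5, 9].
Step 2: syndromes of r = [6, 4, 10, 5, 0] (all sums mod 13).
  S_0 = Σ v_i r_i = 3·6 + 4·4 + 5·10 + 5·5 + 9·0 = 109 ≡ 5.
  S_1 = Σ v_i α_i r_i = 3·5·6 + 4·9·4 + 5·12·10 + 5·7·5 + 9·4·0 = 1009 ≡ 8.
  α_i^2 mod 13 = [12, 3, 1, 10, 3].
  S_2 = Σ v_i α_i^2 r_i = 3·12·6 + 4·3·4 + 5·1·10 + 5·10·5 + 9·3·0 = 564 ≡ 5.
  S = (5, 8, 5) ≠ 0, so r is not a codeword (an error is present).
Step 3: locate the error. For a single error e at position i, S_ℓ = v_i·e·α_i^ℓ, so α_err = S_1/S_0.
  S_0^{−1} = 5^{−1} = 8 (mod 13), so α_err = 8·8 = 64 ≡ 12 = α_3. Error position i = 3.
  Consistency check: S_2/S_1 = 5·5 = 25 ≡ 12 = α_err ✓ (single-error assumption holds).
Step 4: error magnitude e = S_0/v_3 = S_0·∏_{j≠3}(α_3 − α_j) = 5·8 = 40 ≡ 1 (mod 13).
Step 5: correct position 3: c_3 = r_3 − e = 10 − 1 ≡ 9 (mod 13). Hence c = [6, 4, 9, 5, 0].
  Check: interpolating c through the α_i gives m(x) = 2 + 6·x (degree < 2) with m(α_i) = c_i for every i, so c is indeed a codeword.


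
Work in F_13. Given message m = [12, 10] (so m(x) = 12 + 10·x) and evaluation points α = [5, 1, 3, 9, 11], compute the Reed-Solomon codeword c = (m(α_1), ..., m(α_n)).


c = [10, 9, 3, 11, 5]

Message polynomial: m(x) = 12 + 10·x (mod 13).
For each evaluation point α_i, compute m(α_i) mod 13:
  α_1 = 5: Horner steps 10 → 10, so m(5) = 10.
  α_2 = 1: Horner steps 10 → 9, so m(1) = 9.
  α_3 = 3: Horner steps 10 → 3, so m(3) = 3.
  α_4 = 9: Horner steps 10 → 11, so m(9) = 11.
  α_5 = 11: Horner steps 10 → 5, so m(11) = 5.
Codeword c = [10, 9, 3, 11, 5] ∈ F_13^5.


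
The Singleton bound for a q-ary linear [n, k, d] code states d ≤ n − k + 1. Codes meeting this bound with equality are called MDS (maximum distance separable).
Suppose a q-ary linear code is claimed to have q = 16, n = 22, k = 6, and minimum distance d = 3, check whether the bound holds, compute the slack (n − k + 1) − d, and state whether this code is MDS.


Singleton RHS = n − k + 1 = 17, slack = 14, bound satisfied, not MDS.

Singleton bound: d ≤ n − k + 1.
Here n = 22, k = 6, so n − k + 1 = 17.
Given d = 3, check d ≤ 17: YES.
Slack = (n − k + 1) − d = 14.
The code is NOT MDS (slack = 14 > 0).
Description: the claimed parameters are [22, 6, 3]_16; such a code would be non-MDS.


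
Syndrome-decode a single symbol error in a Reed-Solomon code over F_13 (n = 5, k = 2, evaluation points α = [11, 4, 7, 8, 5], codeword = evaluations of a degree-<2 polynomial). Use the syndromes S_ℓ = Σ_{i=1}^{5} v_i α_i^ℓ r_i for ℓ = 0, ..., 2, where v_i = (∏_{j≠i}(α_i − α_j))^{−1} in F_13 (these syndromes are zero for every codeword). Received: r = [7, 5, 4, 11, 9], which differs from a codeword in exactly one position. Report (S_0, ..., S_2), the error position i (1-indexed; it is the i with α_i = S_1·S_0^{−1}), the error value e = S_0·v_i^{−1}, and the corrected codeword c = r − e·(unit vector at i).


S = (1, 8, 12), error at position 4, error magnitude e = 3, c = [7, 5, 4, 8, 9].

Step 1: column multipliers v_i = (∏_{j≠i}(α_i − α_j))^{−1} mod 13.
  i = 1 (α = 11): (11−4)(11−7)(11−8)(11−5) = 7·4·3·6 = 504 ≡ 10, so v_1 = 10^{−1} = 4 (mod 13).
  i = 2 (α = 4): (4−11)(4−7)(4−8)(4−5) = (−7)·(−3)·(−4)·(−1) = 84 ≡ 6, so v_2 = 6^{−1} = 11 (mod 13).
  i = 3 (α = 7): (7−11)(7−4)(7−8)(7−5) = (−4)·3·(−1)·2 = 24 ≡ 11, so v_3 = 11^{−1} = 6 (mod 13).
  i = 4 (α = 8): (8−11)(8−4)(8−7)(8−5) = (−3)·4·1·3 = −36 ≡ 3, so v_4 = 3^{−1} = 9 (mod 13).
  i = 5 (α = 5): (5−11)(5−4)(5−7)(5−8) = (−6)·1·(−2)·(−3) = −36 ≡ 3, so v_5 = 3^{−1} = 9 (mod 13).
  v = [4, 11, 6, 9, 9].
Step 2: syndromes of r = [7, 5, 4, 11, 9] (all sums mod 13).
  S_0 = Σ v_i r_i = 4·7 + 11·5 + 6·4 + 9·11 + 9·9 = 287 ≡ 1.
  S_1 = Σ v_i α_i r_i = 4·11·7 + 11·4·5 + 6·7·4 + 9·8·11 + 9·5·9 = 1893 ≡ 8.
  α_i^2 mod 13 = [4, 3, 10, 12, 12].
  S_2 = Σ v_i α_i^2 r_i = 4·4·7 + 11·3·5 + 6·10·4 + 9·12·11 + 9·12·9 = 2677 ≡ 12.
  S = (1, 8, 12) ≠ 0, so r is not a codeword (an error is present).
Step 3: locate the error. For a single error e at position i, S_ℓ = v_i·e·α_i^ℓ, so α_err = S_1/S_0.
  S_0^{−1} = 1^{−1} = 1 (mod 13), so α_err = 8·1 = 8 ≡ 8 = α_4. Error position i = 4.
  Consistency check: S_2/S_1 = 12·5 = 60 ≡ 8 = α_err ✓ (single-error assumption holds).
Step 4: error magnitude e = S_0/v_4 = S_0·∏_{j≠4}(α_4 − α_j) = 1·3 = 3 ≡ 3 (mod 13).
Step 5: correct position 4: c_4 = r_4 − e = 11 − 3 ≡ 8 (mod 13). Hence c = [7, 5, 4, 8, 9].
  Check: interpolating c through the α_i gives m(x) = 2 + 4·x (degree < 2) with m(α_i) = c_i for every i, so c is indeed a codeword.


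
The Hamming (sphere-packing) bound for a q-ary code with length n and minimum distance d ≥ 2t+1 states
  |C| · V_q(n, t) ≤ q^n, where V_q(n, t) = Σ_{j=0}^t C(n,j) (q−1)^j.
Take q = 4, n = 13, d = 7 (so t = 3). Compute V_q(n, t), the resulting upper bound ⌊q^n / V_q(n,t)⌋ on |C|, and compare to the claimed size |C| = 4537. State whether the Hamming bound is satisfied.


V_q(n, t) = 8464, q^n = 67108864, Hamming bound = 7928, |C| = 4537 ≤ bound (satisfied).

Step 1: Compute V_q(n, t) = Σ_{j=0}^3 C(n, j) (q−1)^j.
  j = 0: C(13,0)·(3)^0 = 1·1 = 1.
  j = 1: C(13,1)·(3)^1 = 13·3 = 39.
  j = 2: C(13,2)·(3)^2 = 78·9 = 702.
  j = 3: C(13,3)·(3)^3 = 286·27 = 7722.
  V_q(n, t) = 1 + 39 + 702 + 7722 = 8464.
Step 2: q^n = 4^13 = 67108864.
Step 3: Hamming bound ⌊q^n / V_q(n,t)⌋ = ⌊67108864/8464⌋ = 7928.
Step 4: Compare |C| = 4537 to 7928: satisfied.
The claimed |C| lies below the Hamming bound.


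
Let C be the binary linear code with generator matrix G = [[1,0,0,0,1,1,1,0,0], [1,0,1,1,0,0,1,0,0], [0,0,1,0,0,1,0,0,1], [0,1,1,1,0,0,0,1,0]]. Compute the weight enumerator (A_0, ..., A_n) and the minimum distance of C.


Weight distribution: A_0 = 1, A_3 = 2, A_4 = 6, A_5 = 4, A_7 = 2, A_8 = 1. Minimum distance d = 3.

Enumerate all 2^4 = 16 messages m ∈ F_2^4.
For each, compute codeword c = mG in F_2^9, then tally its weight.
  m = 0000 → c = 000000000, weight = 0.
  m = 1000 → c = 100011100, weight = 4.
  m = 0100 → c = 101100100, weight = 4.
  m = 1100 → c = 001111000, weight = 4.
  m = 0010 → c = 001001001, weight = 3.
  m = 1010 → c = 101010101, weight = 5.
  m = 0110 → c = 100101101, weight = 5.
  m = 1110 → c = 000110001, weight = 3.
  m = 0001 → c = 011100010, weight = 4.
  m = 1001 → c = 111111110, weight = 8.
  m = 0101 → c = 110000110, weight = 4.
  m = 1101 → c = 010011010, weight = 4.
  m = 0011 → c = 010101011, weight = 5.
  m = 1011 → c = 110110111, weight = 7.
  m = 0111 → c = 111001111, weight = 7.
  m = 1111 → c = 011010011, weight = 5.
Tally weights:
  weight 0: 1 codewords.
  weight 3: 2 codewords.
  weight 4: 6 codewords.
  weight 5: 4 codewords.
  weight 7: 2 codewords.
  weight 8: 1 codewords.
Minimum distance d = smallest w > 0 with A_w > 0 = 3.
Sanity: Σ A_w = 16 = 2^4 = 16 ✓.


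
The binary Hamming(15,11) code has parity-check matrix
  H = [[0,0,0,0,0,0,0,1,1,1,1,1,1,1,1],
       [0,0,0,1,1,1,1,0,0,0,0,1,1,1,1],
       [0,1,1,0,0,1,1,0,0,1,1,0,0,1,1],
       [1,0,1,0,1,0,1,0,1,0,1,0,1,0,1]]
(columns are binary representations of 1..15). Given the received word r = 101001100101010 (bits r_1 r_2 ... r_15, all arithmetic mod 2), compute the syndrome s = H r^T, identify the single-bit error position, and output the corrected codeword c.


s = (1, 0, 1, 1)^T, error position = 11, corrected codeword c = 101001100111010

Compute s = H r^T mod 2 one row at a time:
  s_1 = 0 + 0 + 1 + 0 + 1 + 0 + 1 + 0 = 3 ≡ 1 (mod 2).
  s_2 = 0 + 0 + 1 + 1 + 1 + 0 + 1 + 0 = 4 ≡ 0 (mod 2).
  s_3 = 0 + 1 + 1 + 1 + 1 + 0 + 1 + 0 = 5 ≡ 1 (mod 2).
  s_4 = 1 + 1 + 0 + 1 + 0 + 0 + 0 + 0 = 3 ≡ 1 (mod 2).
s = (1, 0, 1, 1)^T — this equals column 11 of H (binary 1011), so error is at position 11.
Correct: flip bit 11 of r = 101001100101010 to get c = 101001100111010.


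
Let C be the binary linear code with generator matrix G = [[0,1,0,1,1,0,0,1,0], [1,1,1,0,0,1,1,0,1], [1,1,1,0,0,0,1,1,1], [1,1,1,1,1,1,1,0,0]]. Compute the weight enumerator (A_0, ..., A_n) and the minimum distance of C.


Weight distribution: A_0 = 1, A_2 = 1, A_3 = 4, A_4 = 2, A_5 = 2, A_6 = 3, A_7 = 2, A_8 = 1. Minimum distance d = 2.

Enumerate all 2^4 = 16 messages m ∈ F_2^4.
For each, compute codeword c = mG in F_2^9, then tally its weight.
  m = 0000 → c = 000000000, weight = 0.
  m = 1000 → c = 010110010, weight = 4.
  m = 0100 → c = 111001101, weight = 6.
  m = 1100 → c = 101111111, weight = 8.
  m = 0010 → c = 111000111, weight = 6.
  m = 1010 → c = 101110101, weight = 6.
  m = 0110 → c = 000001010, weight = 2.
  m = 1110 → c = 010111000, weight = 4.
  m = 0001 → c = 111111100, weight = 7.
  m = 1001 → c = 101001110, weight = 5.
  m = 0101 → c = 000110001, weight = 3.
  m = 1101 → c = 010000011, weight = 3.
  m = 0011 → c = 000111011, weight = 5.
  m = 1011 → c = 010001001, weight = 3.
  m = 0111 → c = 111110110, weight = 7.
  m = 1111 → c = 101000100, weight = 3.
Tally weights:
  weight 0: 1 codewords.
  weight 2: 1 codewords.
  weight 3: 4 codewords.
  weight 4: 2 codewords.
  weight 5: 2 codewords.
  weight 6: 3 codewords.
  weight 7: 2 codewords.
  weight 8: 1 codewords.
Minimum distance d = smallest w > 0 with A_w > 0 = 2.
Sanity: Σ A_w = 16 = 2^4 = 16 ✓.


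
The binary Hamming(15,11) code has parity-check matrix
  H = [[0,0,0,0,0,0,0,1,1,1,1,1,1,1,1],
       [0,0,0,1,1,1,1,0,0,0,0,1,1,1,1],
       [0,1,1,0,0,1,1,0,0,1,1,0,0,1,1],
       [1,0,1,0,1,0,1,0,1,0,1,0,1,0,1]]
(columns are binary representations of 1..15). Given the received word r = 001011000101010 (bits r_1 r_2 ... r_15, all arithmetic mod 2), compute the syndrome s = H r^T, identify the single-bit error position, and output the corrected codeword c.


s = (1, 0, 0, 0)^T, error position = 8, corrected codeword c = 001011010101010

Compute s = H r^T mod 2 one row at a time:
  s_1 = 0 + 0 + 1 + 0 + 1 + 0 + 1 + 0 = 3 ≡ 1 (mod 2).
  s_2 = 0 + 1 + 1 + 0 + 1 + 0 + 1 + 0 = 4 ≡ 0 (mod 2).
  s_3 = 0 + 1 + 1 + 0 + 1 + 0 + 1 + 0 = 4 ≡ 0 (mod 2).
  s_4 = 0 + 1 + 1 + 0 + 0 + 0 + 0 + 0 = 2 ≡ 0 (mod 2).
s = (1, 0, 0, 0)^T — this equals column 8 of H (binary 1000), so error is at position 8.
Correct: flip bit 8 of r = 001011000101010 to get c = 001011010101010.


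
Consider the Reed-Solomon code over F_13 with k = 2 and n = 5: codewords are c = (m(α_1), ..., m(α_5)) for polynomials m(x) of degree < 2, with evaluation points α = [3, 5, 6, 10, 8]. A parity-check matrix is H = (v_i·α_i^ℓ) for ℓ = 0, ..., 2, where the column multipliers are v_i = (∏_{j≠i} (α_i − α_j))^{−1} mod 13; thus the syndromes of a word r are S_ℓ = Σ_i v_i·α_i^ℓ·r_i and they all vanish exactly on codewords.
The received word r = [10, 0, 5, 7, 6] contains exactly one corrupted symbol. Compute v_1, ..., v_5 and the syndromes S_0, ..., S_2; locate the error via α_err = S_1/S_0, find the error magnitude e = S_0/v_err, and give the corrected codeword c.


S = (6, 4, 7), error at position 2, error magnitude e = 2, c = [10, 11, 5, 7, 6].

Step 1: column multipliers v_i = (∏_{j≠i}(α_i − α_j))^{−1} mod 13.
  i = 1 (α = 3): (3−5)(3−6)(3−10)(3−8) = (−2)·(−3)·(−7)·(−5) = 210 ≡ 2, so v_1 = 2^{−1} = 7 (mod 13).
  i = 2 (α = 5): (5−3)(5−6)(5−10)(5−8) = 2·(−1)·(−5)·(−3) = −30 ≡ 9, so v_2 = 9^{−1} = 3 (mod 13).
  i = 3 (α = 6): (6−3)(6−5)(6−10)(6−8) = 3·1·(−4)·(−2) = 24 ≡ 11, so v_3 = 11^{−1} = 6 (mod 13).
  i = 4 (α = 10): (10−3)(10−5)(10−6)(10−8) = 7·5·4·2 = 280 ≡ 7, so v_4 = 7^{−1} = 2 (mod 13).
  i = 5 (α = 8): (8−3)(8−5)(8−6)(8−10) = 5·3·2·(−2) = −60 ≡ 5, so v_5 = 5^{−1} = 8 (mod 13).
  v = [7, 3, 6, 2, 8].
Step 2: syndromes of r = [10, 0, 5, 7, 6] (all sums mod 13).
  S_0 = Σ v_i r_i = 7·10 + 3·0 + 6·5 + 2·7 + 8·6 = 162 ≡ 6.
  S_1 = Σ v_i α_i r_i = 7·3·10 + 3·5·0 + 6·6·5 + 2·10·7 + 8·8·6 = 914 ≡ 4.
  α_i^2 mod 13 = [9, 12, 10, 9, 12].
  S_2 = Σ v_i α_i^2 r_i = 7·9·10 + 3·12·0 + 6·10·5 + 2·9·7 + 8·12·6 = 1632 ≡ 7.
  S = (6, 4, 7) ≠ 0, so r is not a codeword (an error is present).
Step 3: locate the error. For a single error e at position i, S_ℓ = v_i·e·α_i^ℓ, so α_err = S_1/S_0.
  S_0^{−1} = 6^{−1} = 11 (mod 13), so α_err = 4·11 = 44 ≡ 5 = α_2. Error position i = 2.
  Consistency check: S_2/S_1 = 7·10 = 70 ≡ 5 = α_err ✓ (single-error assumption holds).
Step 4: error magnitude e = S_0/v_2 = S_0·∏_{j≠2}(α_2 − α_j) = 6·9 = 54 ≡ 2 (mod 13).
Step 5: correct position 2: c_2 = r_2 − e = 0 − 2 ≡ 11 (mod 13). Hence c = [10, 11, 5, 7, 6].
  Check: interpolating c through the α_i gives m(x) = 2 + 7·x (degree < 2) with m(α_i) = c_i for every i, so c is indeed a codeword.


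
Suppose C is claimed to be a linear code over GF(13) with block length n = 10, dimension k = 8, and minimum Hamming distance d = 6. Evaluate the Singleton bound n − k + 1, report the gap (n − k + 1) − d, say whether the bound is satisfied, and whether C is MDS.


Singleton RHS = n − k + 1 = 3, slack = -3, bound violated (no such code; not MDS).

Singleton bound: d ≤ n − k + 1.
Here n = 10, k = 8, so n − k + 1 = 3.
Given d = 6, check d ≤ 3: NO.
Slack = (n − k + 1) − d = -3.
The slack is negative: d = 6 exceeds n − k + 1 = 3 by 3, so the Singleton bound is violated and no linear [10, 8, 6]_13 code can exist. In particular it is not MDS (MDS requires d = n − k + 1 exactly).
Description: the claimed parameters are [10, 8, 6]_13; such a code would be impossible (violates the Singleton bound).


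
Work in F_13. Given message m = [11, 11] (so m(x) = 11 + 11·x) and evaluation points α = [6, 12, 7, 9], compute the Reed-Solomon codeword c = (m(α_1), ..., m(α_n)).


c = [12, 0, 10, 6]

Message polynomial: m(x) = 11 + 11·x (mod 13).
For each evaluation point α_i, compute m(α_i) mod 13:
  α_1 = 6: Horner steps 11 → 12, so m(6) = 12.
  α_2 = 12: Horner steps 11 → 0, so m(12) = 0.
  α_3 = 7: Horner steps 11 → 10, so m(7) = 10.
  α_4 = 9: Horner steps 11 → 6, so m(9) = 6.
Codeword c = [12, 0, 10, 6] ∈ F_13^4.


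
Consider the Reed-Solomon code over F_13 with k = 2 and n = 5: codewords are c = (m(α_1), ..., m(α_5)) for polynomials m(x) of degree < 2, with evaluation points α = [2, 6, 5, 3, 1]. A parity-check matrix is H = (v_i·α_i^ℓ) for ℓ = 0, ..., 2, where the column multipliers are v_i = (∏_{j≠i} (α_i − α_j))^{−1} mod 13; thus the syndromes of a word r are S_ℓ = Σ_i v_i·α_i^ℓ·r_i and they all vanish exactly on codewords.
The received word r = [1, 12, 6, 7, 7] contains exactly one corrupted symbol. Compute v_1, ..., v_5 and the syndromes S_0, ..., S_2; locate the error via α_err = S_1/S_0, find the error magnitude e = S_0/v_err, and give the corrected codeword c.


S = (12, 12, 12), error at position 5, error magnitude e = 12, c = [1, 12, 6, 7, 8].

Step 1: column multipliers v_i = (∏_{j≠i}(α_i − α_j))^{−1} mod 13.
  i = 1 (α = 2): (2−6)(2−5)(2−3)(2−1) = (−4)·(−3)·(−1)·1 = −12 ≡ 1, so v_1 = 1^{−1} = 1 (mod 13).
  i = 2 (α = 6): (6−2)(6−5)(6−3)(6−1) = 4·1·3·5 = 60 ≡ 8, so v_2 = 8^{−1} = 5 (mod 13).
  i = 3 (α = 5): (5−2)(5−6)(5−3)(5−1) = 3·(−1)·2·4 = −24 ≡ 2, so v_3 = 2^{−1} = 7 (mod 13).
  i = 4 (α = 3): (3−2)(3−6)(3−5)(3−1) = 1·(−3)·(−2)·2 = 12 ≡ 12, so v_4 = 12^{−1} = 12 (mod 13).
  i = 5 (α = 1): (1−2)(1−6)(1−5)(1−3) = (−1)·(−5)·(−4)·(−2) = 40 ≡ 1, so v_5 = 1^{−1} = 1 (mod 13).
  v = [1, 5, 7, 12, 1].
Step 2: syndromes of r = [1, 12, 6, 7, 7] (all sums mod 13).
  S_0 = Σ v_i r_i = 1·1 + 5·12 + 7·6 + 12·7 + 1·7 = 194 ≡ 12.
  S_1 = Σ v_i α_i r_i = 1·2·1 + 5·6·12 + 7·5·6 + 12·3·7 + 1·1·7 = 831 ≡ 12.
  α_i^2 mod 13 = [4, 10, 12, 9, 1].
  S_2 = Σ v_i α_i^2 r_i = 1·4·1 + 5·10·12 + 7·12·6 + 12·9·7 + 1·1·7 = 1871 ≡ 12.
  S = (12, 12, 12) ≠ 0, so r is not a codeword (an error is present).
Step 3: locate the error. For a single error e at position i, S_ℓ = v_i·e·α_i^ℓ, so α_err = S_1/S_0.
  S_0^{−1} = 12^{−1} = 12 (mod 13), so α_err = 12·12 = 144 ≡ 1 = α_5. Error position i = 5.
  Consistency check: S_2/S_1 = 12·12 = 144 ≡ 1 = α_err ✓ (single-error assumption holds).
Step 4: error magnitude e = S_0/v_5 = S_0·∏_{j≠5}(α_5 − α_j) = 12·1 = 12 ≡ 12 (mod 13).
Step 5: correct position 5: c_5 = r_5 − e = 7 − 12 ≡ 8 (mod 13). Hence c = [1, 12, 6, 7, 8].
  Check: interpolating c through the α_i gives m(x) = 2 + 6·x (degree < 2) with m(α_i) = c_i for every i, so c is indeed a codeword.


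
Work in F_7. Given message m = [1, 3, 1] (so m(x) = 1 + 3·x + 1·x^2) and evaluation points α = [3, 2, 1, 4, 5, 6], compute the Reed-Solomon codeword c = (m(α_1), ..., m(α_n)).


c = [5, 4, 5, 1, 6, 6]

Message polynomial: m(x) = 1 + 3·x + 1·x^2 (mod 7).
For each evaluation point α_i, compute m(α_i) mod 7:
  α_1 = 3: Horner steps 1 → 6 → 5, so m(3) = 5.
  α_2 = 2: Horner steps 1 → 5 → 4, so m(2) = 4.
  α_3 = 1: Horner steps 1 → 4 → 5, so m(1) = 5.
  α_4 = 4: Horner steps 1 → 0 → 1, so m(4) = 1.
  α_5 = 5: Horner steps 1 → 1 → 6, so m(5) = 6.
  α_6 = 6: Horner steps 1 → 2 → 6, so m(6) = 6.
Codeword c = [5, 4, 5, 1, 6, 6] ∈ F_7^6.


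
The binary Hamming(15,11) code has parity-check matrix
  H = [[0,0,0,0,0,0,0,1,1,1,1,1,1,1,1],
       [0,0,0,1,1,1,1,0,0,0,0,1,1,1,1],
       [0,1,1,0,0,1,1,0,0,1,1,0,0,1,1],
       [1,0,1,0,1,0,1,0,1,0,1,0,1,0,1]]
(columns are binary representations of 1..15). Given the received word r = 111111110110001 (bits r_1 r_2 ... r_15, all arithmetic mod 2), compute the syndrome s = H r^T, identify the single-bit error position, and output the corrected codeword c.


s = (0, 1, 1, 0)^T, error position = 6, corrected codeword c = 111110110110001

Compute s = H r^T mod 2 one row at a time:
  s_1 = 1 + 0 + 1 + 1 + 0 + 0 + 0 + 1 = 4 ≡ 0 (mod 2).
  s_2 = 1 + 1 + 1 + 1 + 0 + 0 + 0 + 1 = 5 ≡ 1 (mod 2).
  s_3 = 1 + 1 + 1 + 1 + 1 + 1 + 0 + 1 = 7 ≡ 1 (mod 2).
  s_4 = 1 + 1 + 1 + 1 + 0 + 1 + 0 + 1 = 6 ≡ 0 (mod 2).
s = (0, 1, 1, 0)^T — this equals column 6 of H (binary 0110), so error is at position 6.
Correct: flip bit 6 of r = 111111110110001 to get c = 111110110110001.


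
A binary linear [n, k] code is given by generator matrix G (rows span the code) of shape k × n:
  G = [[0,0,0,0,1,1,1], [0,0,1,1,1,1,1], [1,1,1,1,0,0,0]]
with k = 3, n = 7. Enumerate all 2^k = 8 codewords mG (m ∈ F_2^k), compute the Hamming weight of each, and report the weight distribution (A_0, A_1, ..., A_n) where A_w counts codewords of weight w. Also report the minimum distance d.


Weight distribution: A_0 = 1, A_2 = 2, A_3 = 1, A_4 = 1, A_5 = 2, A_7 = 1. Minimum distance d = 2.

Enumerate all 2^3 = 8 messages m ∈ F_2^3.
For each, compute codeword c = mG in F_2^7, then tally its weight.
  m = 000 → c = 0000000, weight = 0.
  m = 100 → c = 0000111, weight = 3.
  m = 010 → c = 0011111, weight = 5.
  m = 110 → c = 0011000, weight = 2.
  m = 001 → c = 1111000, weight = 4.
  m = 101 → c = 1111111, weight = 7.
  m = 011 → c = 1100111, weight = 5.
  m = 111 → c = 1100000, weight = 2.
Tally weights:
  weight 0: 1 codewords.
  weight 2: 2 codewords.
  weight 3: 1 codewords.
  weight 4: 1 codewords.
  weight 5: 2 codewords.
  weight 7: 1 codewords.
Minimum distance d = smallest w > 0 with A_w > 0 = 2.
Sanity: Σ A_w = 8 = 2^3 = 8 ✓.


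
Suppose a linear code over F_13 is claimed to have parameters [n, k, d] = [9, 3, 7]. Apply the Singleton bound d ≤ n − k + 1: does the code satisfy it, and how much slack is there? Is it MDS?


Singleton RHS = n − k + 1 = 7, slack = 0, bound satisfied, MDS.

Singleton bound: d ≤ n − k + 1.
Here n = 9, k = 3, so n − k + 1 = 7.
Given d = 7, check d ≤ 7: YES.
Slack = (n − k + 1) − d = 0.
The code is MDS (slack = 0).
Description: the claimed parameters are [9, 3, 7]_13; such a code would be MDS (meets Singleton bound).
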